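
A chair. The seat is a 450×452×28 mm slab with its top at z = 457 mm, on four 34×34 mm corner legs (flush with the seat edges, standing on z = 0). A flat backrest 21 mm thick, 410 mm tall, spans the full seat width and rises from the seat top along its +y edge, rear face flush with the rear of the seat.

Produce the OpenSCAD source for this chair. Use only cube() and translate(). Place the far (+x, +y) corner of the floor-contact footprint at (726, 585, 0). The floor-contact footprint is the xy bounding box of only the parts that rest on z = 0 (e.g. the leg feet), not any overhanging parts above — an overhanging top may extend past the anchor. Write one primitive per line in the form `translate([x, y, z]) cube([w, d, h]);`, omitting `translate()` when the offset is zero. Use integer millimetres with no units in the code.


// leg_h = 457 - 28 = 429
translate([276, 133, 429]) cube([450, 452, 28]);
translate([276, 133, 0]) cube([34, 34, 429]);
translate([692, 133, 0]) cube([34, 34, 429]);
translate([276, 551, 0]) cube([34, 34, 429]);
translate([692, 551, 0]) cube([34, 34, 429]);
translate([276, 564, 457]) cube([450, 21, 410]);


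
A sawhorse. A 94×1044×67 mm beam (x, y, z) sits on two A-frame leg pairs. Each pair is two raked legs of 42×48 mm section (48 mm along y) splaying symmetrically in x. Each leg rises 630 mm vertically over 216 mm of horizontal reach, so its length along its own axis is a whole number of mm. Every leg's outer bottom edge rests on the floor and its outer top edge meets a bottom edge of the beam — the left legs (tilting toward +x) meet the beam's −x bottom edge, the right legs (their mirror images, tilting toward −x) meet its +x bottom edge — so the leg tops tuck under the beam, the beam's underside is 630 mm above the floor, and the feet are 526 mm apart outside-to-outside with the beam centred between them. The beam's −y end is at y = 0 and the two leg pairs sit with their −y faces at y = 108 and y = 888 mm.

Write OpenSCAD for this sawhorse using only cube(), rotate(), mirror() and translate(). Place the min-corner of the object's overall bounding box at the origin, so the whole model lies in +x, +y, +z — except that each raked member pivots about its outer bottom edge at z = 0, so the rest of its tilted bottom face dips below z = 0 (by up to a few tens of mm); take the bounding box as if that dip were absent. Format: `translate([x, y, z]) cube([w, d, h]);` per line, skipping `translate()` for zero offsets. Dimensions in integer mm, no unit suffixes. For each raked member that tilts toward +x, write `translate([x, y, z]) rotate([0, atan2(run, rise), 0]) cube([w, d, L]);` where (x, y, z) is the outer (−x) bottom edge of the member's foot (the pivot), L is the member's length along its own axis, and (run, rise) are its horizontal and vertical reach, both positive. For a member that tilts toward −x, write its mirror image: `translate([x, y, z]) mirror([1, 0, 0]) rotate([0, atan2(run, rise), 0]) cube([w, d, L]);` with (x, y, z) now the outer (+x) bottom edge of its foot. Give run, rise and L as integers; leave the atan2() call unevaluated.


translate([216, 0, 630]) cube([94, 1044, 67]);
translate([0, 108, 0]) rotate([0, atan2(216, 630), 0]) cube([42, 48, 666]);
translate([526, 108, 0]) mirror([1, 0, 0]) rotate([0, atan2(216, 630), 0]) cube([42, 48, 666]);
translate([0, 888, 0]) rotate([0, atan2(216, 630), 0]) cube([42, 48, 666]);
translate([526, 888, 0]) mirror([1, 0, 0]) rotate([0, atan2(216, 630), 0]) cube([42, 48, 666]);


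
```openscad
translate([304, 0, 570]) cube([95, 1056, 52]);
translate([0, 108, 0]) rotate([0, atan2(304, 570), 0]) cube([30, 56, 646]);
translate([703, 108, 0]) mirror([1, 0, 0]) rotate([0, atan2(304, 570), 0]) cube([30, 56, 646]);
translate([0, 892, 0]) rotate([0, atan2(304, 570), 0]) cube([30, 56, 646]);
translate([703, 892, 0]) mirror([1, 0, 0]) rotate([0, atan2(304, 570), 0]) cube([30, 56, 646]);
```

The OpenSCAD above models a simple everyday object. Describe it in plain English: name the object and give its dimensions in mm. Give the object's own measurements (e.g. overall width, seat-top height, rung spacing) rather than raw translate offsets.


A sawhorse. A 95×1056×52 mm beam (x, y, z) sits on two A-frame leg pairs. Each pair is two raked legs of 30×56 mm section (56 mm along y) splaying symmetrically in x. Each leg rises 570 mm vertically over 304 mm of horizontal reach and is 646 mm long along its own axis. Every leg's outer bottom edge rests on the floor and its outer top edge meets a bottom edge of the beam — the left legs (tilting toward +x) meet the beam's −x bottom edge, the right legs (their mirror images, tilting toward −x) meet its +x bottom edge — so the leg tops tuck under the beam, the beam's underside is 570 mm above the floor, and the feet are 703 mm apart outside-to-outside with the beam centred between them. The two leg pairs are set in 108 mm from either end of the beam.


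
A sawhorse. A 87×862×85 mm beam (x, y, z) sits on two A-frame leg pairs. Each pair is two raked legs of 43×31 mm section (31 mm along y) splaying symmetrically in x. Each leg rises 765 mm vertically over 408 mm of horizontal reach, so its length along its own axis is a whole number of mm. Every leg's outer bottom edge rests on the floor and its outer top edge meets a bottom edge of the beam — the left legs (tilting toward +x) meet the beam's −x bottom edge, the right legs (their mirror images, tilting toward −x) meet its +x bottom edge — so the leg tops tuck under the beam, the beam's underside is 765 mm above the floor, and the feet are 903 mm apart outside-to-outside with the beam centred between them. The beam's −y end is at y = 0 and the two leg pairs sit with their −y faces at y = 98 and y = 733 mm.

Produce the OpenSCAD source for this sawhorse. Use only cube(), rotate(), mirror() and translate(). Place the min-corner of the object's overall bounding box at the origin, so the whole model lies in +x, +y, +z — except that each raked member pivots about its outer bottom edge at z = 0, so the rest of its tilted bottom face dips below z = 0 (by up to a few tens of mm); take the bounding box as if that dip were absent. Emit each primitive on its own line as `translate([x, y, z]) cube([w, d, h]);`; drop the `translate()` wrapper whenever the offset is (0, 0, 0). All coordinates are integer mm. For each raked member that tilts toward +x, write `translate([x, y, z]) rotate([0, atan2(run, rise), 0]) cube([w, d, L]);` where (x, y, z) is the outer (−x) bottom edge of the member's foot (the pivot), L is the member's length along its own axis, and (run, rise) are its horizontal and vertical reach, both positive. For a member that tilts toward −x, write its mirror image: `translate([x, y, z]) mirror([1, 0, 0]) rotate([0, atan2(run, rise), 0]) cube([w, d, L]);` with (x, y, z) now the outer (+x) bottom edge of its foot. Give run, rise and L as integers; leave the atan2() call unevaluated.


translate([408, 0, 765]) cube([87, 862, 85]);
translate([0, 98, 0]) rotate([0, atan2(408, 765), 0]) cube([43, 31, 867]);
translate([903, 98, 0]) mirror([1, 0, 0]) rotate([0, atan2(408, 765), 0]) cube([43, 31, 867]);
translate([0, 733, 0]) rotate([0, atan2(408, 765), 0]) cube([43, 31, 867]);
translate([903, 733, 0]) mirror([1, 0, 0]) rotate([0, atan2(408, 765), 0]) cube([43, 31, 867]);


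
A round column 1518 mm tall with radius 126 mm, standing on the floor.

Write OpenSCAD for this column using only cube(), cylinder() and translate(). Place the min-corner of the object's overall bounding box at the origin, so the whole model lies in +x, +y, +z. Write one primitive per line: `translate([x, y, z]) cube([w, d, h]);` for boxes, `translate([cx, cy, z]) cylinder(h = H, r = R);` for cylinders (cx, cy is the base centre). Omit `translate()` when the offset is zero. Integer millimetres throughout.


translate([126, 126, 0]) cylinder(h = 1518, r = 126);


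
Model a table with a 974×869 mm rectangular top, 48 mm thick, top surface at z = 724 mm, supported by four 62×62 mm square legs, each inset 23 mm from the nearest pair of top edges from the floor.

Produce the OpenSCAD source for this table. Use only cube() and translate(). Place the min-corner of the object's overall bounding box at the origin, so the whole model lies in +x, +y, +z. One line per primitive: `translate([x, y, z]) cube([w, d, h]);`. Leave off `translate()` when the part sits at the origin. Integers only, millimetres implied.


translate([0, 0, 676]) cube([974, 869, 48]);
translate([23, 23, 0]) cube([62, 62, 676]);
translate([889, 23, 0]) cube([62, 62, 676]);
translate([23, 784, 0]) cube([62, 62, 676]);
translate([889, 784, 0]) cube([62, 62, 676]);


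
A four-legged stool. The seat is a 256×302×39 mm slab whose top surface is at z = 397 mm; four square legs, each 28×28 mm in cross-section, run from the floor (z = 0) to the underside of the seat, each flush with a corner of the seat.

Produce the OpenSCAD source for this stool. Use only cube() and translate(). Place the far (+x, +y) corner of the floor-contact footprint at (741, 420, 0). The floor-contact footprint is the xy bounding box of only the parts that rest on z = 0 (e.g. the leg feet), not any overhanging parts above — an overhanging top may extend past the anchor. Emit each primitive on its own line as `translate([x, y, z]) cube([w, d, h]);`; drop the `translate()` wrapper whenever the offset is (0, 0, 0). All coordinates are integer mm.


// leg_h = 397 - 39 = 358
translate([485, 118, 358]) cube([256, 302, 39]);
translate([485, 118, 0]) cube([28, 28, 358]);
translate([713, 118, 0]) cube([28, 28, 358]);
translate([485, 392, 0]) cube([28, 28, 358]);
translate([713, 392, 0]) cube([28, 28, 358]);


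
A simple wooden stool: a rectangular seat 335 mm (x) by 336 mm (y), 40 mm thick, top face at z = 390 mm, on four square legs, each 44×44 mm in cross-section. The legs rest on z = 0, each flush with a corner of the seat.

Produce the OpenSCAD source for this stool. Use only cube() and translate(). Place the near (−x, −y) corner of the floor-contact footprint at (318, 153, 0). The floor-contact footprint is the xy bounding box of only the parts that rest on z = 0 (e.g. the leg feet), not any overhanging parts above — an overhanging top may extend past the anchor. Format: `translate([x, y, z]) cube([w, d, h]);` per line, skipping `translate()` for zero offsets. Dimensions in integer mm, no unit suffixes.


translate([318, 153, 350]) cube([335, 336, 40]);
translate([318, 153, 0]) cube([44, 44, 350]);
translate([609, 153, 0]) cube([44, 44, 350]);
translate([318, 445, 0]) cube([44, 44, 350]);
translate([609, 445, 0]) cube([44, 44, 350]);


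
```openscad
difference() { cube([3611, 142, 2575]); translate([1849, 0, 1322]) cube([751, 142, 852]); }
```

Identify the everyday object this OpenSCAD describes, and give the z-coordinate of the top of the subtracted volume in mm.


A wall with a window opening. The window head height is 2174 mm.

A wall with a rectangular opening subtracted — a window. Sill at z = 1322, opening 852 mm tall, so the head is at 1322 + 852 = 2174 mm.


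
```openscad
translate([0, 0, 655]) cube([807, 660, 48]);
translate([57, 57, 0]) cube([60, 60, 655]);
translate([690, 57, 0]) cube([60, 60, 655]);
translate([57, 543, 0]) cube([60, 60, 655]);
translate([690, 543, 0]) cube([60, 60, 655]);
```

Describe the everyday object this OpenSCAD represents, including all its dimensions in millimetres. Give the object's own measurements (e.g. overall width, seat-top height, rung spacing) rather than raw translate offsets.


A table: top 807 mm (x) × 660 mm (y), 48 mm thick, upper face at z = 703 mm, on four 60×60 mm square legs, each inset 57 mm from the nearest pair of top edges from z = 0 to the bottom of the top.


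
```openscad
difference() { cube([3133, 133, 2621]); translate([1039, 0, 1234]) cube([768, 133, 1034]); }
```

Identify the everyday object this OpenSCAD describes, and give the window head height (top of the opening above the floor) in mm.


A wall with a window opening. The window head height is 2268 mm.

A wall with a rectangular opening subtracted — a window. Sill at z = 1234, opening 1034 mm tall, so the head is at 1234 + 1034 = 2268 mm.


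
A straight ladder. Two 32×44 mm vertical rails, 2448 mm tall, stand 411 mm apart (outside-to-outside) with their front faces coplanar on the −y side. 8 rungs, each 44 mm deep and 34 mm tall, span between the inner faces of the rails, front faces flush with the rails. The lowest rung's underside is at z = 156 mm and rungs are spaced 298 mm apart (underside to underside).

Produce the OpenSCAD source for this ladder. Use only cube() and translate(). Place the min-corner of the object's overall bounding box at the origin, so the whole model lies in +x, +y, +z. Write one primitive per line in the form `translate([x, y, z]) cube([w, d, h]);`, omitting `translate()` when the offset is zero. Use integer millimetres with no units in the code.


// rung span = 411 - 2*32 = 347
// rung[k] z = 156 + k*298
cube([32, 44, 2448]);
translate([379, 0, 0]) cube([32, 44, 2448]);
translate([32, 0, 156]) cube([347, 44, 34]);
translate([32, 0, 454]) cube([347, 44, 34]);
translate([32, 0, 752]) cube([347, 44, 34]);
translate([32, 0, 1050]) cube([347, 44, 34]);
translate([32, 0, 1348]) cube([347, 44, 34]);
translate([32, 0, 1646]) cube([347, 44, 34]);
translate([32, 0, 1944]) cube([347, 44, 34]);
translate([32, 0, 2242]) cube([347, 44, 34]);


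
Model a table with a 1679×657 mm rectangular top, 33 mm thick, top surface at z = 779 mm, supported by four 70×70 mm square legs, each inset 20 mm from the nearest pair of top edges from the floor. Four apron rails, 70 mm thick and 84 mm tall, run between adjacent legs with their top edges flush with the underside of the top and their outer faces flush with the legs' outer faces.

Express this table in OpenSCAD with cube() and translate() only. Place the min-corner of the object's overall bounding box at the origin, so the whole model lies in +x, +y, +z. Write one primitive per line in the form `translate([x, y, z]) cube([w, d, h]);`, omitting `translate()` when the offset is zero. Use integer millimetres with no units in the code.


translate([0, 0, 746]) cube([1679, 657, 33]);
translate([20, 20, 0]) cube([70, 70, 746]);
translate([1589, 20, 0]) cube([70, 70, 746]);
translate([20, 567, 0]) cube([70, 70, 746]);
translate([1589, 567, 0]) cube([70, 70, 746]);
translate([90, 20, 662]) cube([1499, 70, 84]);
translate([90, 567, 662]) cube([1499, 70, 84]);
translate([20, 90, 662]) cube([70, 477, 84]);
translate([1589, 90, 662]) cube([70, 477, 84]);


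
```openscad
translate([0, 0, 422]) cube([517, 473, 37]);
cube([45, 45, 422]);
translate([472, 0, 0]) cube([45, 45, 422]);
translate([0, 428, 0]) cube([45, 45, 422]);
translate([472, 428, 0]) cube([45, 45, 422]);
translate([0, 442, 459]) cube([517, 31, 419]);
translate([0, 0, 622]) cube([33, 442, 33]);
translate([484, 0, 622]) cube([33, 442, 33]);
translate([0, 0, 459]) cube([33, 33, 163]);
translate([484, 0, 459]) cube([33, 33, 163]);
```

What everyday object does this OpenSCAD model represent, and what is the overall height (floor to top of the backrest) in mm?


A chair. The overall height is 878 mm.

A slab on four corner posts with a tall panel at the back — a chair. The seat slab sits at z = 422 with thickness 37, and the 419 mm backrest starts at the seat top, so the overall height is 422 + 37 + 419 = 878 mm.


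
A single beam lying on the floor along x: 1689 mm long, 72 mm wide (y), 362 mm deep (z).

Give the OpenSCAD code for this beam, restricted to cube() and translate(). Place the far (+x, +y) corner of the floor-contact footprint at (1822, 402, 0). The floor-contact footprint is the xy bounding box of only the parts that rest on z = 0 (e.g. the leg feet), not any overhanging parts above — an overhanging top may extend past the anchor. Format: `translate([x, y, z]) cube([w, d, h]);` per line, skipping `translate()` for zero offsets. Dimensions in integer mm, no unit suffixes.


translate([133, 330, 0]) cube([1689, 72, 362]);


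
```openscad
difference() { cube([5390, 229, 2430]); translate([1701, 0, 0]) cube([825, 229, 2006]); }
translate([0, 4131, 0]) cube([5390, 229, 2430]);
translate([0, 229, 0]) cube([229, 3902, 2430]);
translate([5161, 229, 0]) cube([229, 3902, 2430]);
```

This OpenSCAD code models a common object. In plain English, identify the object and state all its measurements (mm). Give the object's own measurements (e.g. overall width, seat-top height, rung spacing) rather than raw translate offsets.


A single room: four walls, each 2430 mm tall and 229 mm thick, enclosing an outside footprint 5390×4360 mm (x × y), no floor or roof. The front and back walls (−y and +y sides) run the full x-width; the side walls fit between their inner faces. A door opening 825 mm wide and 2006 mm tall is cut through the front wall from the floor up, its −x edge 1701 mm from the wall's −x end.


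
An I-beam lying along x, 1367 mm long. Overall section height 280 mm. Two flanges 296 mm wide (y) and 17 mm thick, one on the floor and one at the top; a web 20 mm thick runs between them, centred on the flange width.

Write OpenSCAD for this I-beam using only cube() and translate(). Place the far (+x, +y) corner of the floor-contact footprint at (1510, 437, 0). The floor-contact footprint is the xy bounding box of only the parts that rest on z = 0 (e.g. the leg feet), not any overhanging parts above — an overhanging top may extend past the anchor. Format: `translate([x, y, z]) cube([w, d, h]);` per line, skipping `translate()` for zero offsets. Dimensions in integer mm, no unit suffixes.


translate([143, 141, 0]) cube([1367, 296, 17]);
translate([143, 279, 17]) cube([1367, 20, 246]);
translate([143, 141, 263]) cube([1367, 296, 17]);


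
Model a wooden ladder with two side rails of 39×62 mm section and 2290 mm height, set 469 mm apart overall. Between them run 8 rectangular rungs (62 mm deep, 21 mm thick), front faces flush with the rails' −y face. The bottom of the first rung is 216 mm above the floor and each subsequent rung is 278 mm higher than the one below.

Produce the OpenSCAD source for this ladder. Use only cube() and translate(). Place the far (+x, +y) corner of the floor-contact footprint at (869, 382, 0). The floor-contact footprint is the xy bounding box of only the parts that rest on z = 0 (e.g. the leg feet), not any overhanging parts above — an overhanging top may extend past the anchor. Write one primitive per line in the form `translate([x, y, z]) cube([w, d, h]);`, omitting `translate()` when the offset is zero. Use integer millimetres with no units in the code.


translate([400, 320, 0]) cube([39, 62, 2290]);
translate([830, 320, 0]) cube([39, 62, 2290]);
translate([439, 320, 216]) cube([391, 62, 21]);
translate([439, 320, 494]) cube([391, 62, 21]);
translate([439, 320, 772]) cube([391, 62, 21]);
translate([439, 320, 1050]) cube([391, 62, 21]);
translate([439, 320, 1328]) cube([391, 62, 21]);
translate([439, 320, 1606]) cube([391, 62, 21]);
translate([439, 320, 1884]) cube([391, 62, 21]);
translate([439, 320, 2162]) cube([391, 62, 21]);


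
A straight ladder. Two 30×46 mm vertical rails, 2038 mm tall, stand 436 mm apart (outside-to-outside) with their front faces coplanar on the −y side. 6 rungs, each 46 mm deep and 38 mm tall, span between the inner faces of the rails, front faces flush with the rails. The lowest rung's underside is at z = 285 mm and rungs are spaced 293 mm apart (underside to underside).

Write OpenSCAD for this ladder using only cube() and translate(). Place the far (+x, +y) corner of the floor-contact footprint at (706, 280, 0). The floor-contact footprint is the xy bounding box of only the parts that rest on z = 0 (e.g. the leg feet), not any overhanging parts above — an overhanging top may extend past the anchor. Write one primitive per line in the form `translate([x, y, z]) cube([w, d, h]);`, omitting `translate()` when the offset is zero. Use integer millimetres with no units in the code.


// rung span = 436 - 2*30 = 376
// rung[k] z = 285 + k*293
translate([270, 234, 0]) cube([30, 46, 2038]);
translate([676, 234, 0]) cube([30, 46, 2038]);
translate([300, 234, 285]) cube([376, 46, 38]);
translate([300, 234, 578]) cube([376, 46, 38]);
translate([300, 234, 871]) cube([376, 46, 38]);
translate([300, 234, 1164]) cube([376, 46, 38]);
translate([300, 234, 1457]) cube([376, 46, 38]);
translate([300, 234, 1750]) cube([376, 46, 38]);


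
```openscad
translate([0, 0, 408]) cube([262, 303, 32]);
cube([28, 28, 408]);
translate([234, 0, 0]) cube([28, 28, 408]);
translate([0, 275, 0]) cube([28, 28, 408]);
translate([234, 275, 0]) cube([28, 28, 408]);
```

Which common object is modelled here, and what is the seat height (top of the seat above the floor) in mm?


A stool. The seat height is 440 mm.

A 262×303×32 slab at z = 408 on four corner posts — a stool. The seat top is 408 + 32 = 440 mm.


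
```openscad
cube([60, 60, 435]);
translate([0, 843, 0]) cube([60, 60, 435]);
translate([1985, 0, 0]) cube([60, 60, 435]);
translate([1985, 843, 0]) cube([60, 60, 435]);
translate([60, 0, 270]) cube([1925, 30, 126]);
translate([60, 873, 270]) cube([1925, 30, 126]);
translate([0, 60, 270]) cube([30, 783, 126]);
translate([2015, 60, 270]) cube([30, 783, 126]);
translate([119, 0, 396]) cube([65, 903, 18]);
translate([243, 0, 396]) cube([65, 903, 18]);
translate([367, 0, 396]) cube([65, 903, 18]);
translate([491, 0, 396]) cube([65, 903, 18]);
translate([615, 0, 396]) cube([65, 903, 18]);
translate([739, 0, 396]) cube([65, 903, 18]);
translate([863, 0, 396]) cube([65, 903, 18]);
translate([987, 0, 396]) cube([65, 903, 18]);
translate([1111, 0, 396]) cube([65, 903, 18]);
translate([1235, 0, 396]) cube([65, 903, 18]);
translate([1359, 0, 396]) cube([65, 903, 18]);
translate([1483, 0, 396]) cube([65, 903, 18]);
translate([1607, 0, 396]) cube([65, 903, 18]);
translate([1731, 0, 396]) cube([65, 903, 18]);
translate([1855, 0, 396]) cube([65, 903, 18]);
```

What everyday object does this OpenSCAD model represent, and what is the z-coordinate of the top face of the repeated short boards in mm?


A bed frame. The slat-top height is 414 mm.

Four posts, four rails, and a row of slats — a bed frame. Slats sit on the rails at z = 270 + 126 = 396; with slat thickness 18, the top is 414 mm.


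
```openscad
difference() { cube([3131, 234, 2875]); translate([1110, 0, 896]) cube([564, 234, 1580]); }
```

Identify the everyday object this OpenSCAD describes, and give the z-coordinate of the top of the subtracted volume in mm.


A wall with a window opening. The window head height is 2476 mm.

A wall with a rectangular opening subtracted — a window. Sill at z = 896, opening 1580 mm tall, so the head is at 896 + 1580 = 2476 mm.


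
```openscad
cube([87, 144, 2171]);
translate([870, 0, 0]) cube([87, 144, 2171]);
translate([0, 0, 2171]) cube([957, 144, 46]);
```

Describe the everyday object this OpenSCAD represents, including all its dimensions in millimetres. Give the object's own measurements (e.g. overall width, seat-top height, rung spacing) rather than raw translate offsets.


A door frame. The clear opening is 783 mm wide and 2171 mm high. Two 87 mm wide jambs, 144 mm deep, stand either side of the opening from the floor to the top of the opening. A 46 mm thick head sits across the top of both jambs, spanning the full outside width of the frame.


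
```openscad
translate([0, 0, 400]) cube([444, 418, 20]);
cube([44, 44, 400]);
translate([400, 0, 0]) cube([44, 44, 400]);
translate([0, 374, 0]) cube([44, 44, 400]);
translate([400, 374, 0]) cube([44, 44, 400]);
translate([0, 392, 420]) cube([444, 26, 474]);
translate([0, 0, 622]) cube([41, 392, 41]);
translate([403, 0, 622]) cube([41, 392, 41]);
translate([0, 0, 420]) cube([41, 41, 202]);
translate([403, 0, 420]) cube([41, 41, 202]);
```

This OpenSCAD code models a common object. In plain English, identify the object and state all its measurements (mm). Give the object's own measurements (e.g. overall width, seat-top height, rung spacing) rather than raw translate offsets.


A chair. The seat is a 444×418×20 mm slab with its top at z = 420 mm, on four 44×44 mm corner legs (flush with the seat edges, standing on z = 0). A flat backrest 26 mm thick, 474 mm tall, spans the full seat width and rises from the seat top along its +y edge, rear face flush with the rear of the seat. Two armrests of 41×41 mm section run along each side from the seat's front edge to the front of the backrest, top faces 243 mm above the seat top and outer faces flush with the seat's x-edges; a 41×41 mm post under the front of each armrest stands on the seat at the front corner.


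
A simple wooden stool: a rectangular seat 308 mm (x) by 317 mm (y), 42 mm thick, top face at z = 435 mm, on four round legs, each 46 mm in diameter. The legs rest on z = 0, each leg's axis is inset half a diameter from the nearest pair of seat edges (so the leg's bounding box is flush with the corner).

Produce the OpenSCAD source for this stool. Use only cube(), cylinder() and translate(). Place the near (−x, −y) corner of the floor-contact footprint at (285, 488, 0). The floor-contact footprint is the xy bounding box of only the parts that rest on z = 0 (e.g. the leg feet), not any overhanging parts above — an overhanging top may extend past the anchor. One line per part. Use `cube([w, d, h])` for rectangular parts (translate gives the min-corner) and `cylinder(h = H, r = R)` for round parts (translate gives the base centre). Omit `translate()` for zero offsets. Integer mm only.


// leg_h = 435 - 42 = 393
translate([285, 488, 393]) cube([308, 317, 42]);
translate([308, 511, 0]) cylinder(h = 393, r = 23);
translate([570, 511, 0]) cylinder(h = 393, r = 23);
translate([308, 782, 0]) cylinder(h = 393, r = 23);
translate([570, 782, 0]) cylinder(h = 393, r = 23);


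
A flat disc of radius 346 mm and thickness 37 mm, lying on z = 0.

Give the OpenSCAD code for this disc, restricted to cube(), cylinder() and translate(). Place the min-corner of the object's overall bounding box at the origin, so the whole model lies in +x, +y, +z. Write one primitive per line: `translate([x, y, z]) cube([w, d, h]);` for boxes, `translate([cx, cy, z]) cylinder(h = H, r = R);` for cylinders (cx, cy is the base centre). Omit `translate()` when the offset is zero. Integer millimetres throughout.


translate([346, 346, 0]) cylinder(h = 37, r = 346);


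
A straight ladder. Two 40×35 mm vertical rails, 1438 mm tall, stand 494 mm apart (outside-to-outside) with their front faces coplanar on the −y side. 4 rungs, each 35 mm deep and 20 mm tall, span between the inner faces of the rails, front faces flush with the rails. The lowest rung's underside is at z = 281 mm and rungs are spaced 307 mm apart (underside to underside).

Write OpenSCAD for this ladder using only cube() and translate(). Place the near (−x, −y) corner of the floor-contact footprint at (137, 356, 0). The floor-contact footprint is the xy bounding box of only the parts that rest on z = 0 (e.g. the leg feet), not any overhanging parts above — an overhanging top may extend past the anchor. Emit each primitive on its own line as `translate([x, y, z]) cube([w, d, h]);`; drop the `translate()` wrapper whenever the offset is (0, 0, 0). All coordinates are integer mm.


// rung span = 494 - 2*40 = 414
// rung[k] z = 281 + k*307
translate([137, 356, 0]) cube([40, 35, 1438]);
translate([591, 356, 0]) cube([40, 35, 1438]);
translate([177, 356, 281]) cube([414, 35, 20]);
translate([177, 356, 588]) cube([414, 35, 20]);
translate([177, 356, 895]) cube([414, 35, 20]);
translate([177, 356, 1202]) cube([414, 35, 20]);


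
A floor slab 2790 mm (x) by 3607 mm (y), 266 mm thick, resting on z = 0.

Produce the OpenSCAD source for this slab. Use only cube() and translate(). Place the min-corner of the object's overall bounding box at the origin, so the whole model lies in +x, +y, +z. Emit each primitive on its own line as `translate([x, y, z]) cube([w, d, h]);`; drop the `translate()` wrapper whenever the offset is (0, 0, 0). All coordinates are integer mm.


cube([2790, 3607, 266]);


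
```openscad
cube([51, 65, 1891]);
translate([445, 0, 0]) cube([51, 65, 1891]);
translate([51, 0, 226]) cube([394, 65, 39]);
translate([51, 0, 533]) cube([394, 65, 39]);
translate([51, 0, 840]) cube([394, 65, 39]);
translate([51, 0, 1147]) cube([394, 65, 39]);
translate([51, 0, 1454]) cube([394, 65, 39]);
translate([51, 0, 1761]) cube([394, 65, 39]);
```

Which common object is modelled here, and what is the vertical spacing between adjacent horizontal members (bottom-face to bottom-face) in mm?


A ladder. The rung spacing is 307 mm.

Two tall 51×65 posts with 6 short bars between them — a ladder. Adjacent rungs sit at z = 226 and z = 533, so the spacing is 533 − 226 = 307 mm.


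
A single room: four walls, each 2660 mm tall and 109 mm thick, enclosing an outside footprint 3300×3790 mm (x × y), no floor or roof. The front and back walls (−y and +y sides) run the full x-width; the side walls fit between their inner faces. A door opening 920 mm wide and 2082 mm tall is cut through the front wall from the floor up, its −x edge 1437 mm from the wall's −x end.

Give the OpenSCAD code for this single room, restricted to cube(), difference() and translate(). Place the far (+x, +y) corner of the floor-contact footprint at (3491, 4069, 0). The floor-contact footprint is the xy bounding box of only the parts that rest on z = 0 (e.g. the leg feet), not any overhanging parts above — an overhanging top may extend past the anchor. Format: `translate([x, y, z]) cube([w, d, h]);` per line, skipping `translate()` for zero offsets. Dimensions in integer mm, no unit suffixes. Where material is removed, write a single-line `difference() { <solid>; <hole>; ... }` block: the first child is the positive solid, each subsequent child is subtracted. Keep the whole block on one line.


difference() { translate([191, 279, 0]) cube([3300, 109, 2660]); translate([1628, 279, 0]) cube([920, 109, 2082]); }
translate([191, 3960, 0]) cube([3300, 109, 2660]);
translate([191, 388, 0]) cube([109, 3572, 2660]);
translate([3382, 388, 0]) cube([109, 3572, 2660]);


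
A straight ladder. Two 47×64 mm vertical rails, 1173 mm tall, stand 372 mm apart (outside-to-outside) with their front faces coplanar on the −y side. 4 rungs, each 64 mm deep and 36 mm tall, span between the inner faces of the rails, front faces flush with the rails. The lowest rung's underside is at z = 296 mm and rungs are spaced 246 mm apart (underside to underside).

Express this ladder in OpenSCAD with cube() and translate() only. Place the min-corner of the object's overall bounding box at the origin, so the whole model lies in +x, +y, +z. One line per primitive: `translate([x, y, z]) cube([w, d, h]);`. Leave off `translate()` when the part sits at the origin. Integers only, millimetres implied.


// rung span = 372 - 2*47 = 278
// rung[k] z = 296 + k*246
cube([47, 64, 1173]);
translate([325, 0, 0]) cube([47, 64, 1173]);
translate([47, 0, 296]) cube([278, 64, 36]);
translate([47, 0, 542]) cube([278, 64, 36]);
translate([47, 0, 788]) cube([278, 64, 36]);
translate([47, 0, 1034]) cube([278, 64, 36]);


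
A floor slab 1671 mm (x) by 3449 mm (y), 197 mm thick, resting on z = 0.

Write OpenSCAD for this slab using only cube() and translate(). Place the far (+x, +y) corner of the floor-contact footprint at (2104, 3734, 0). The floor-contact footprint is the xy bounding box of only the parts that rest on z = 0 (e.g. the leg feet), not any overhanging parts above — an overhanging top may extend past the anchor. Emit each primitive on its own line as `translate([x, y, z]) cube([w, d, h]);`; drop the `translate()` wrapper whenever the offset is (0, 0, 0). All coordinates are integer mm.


translate([433, 285, 0]) cube([1671, 3449, 197]);


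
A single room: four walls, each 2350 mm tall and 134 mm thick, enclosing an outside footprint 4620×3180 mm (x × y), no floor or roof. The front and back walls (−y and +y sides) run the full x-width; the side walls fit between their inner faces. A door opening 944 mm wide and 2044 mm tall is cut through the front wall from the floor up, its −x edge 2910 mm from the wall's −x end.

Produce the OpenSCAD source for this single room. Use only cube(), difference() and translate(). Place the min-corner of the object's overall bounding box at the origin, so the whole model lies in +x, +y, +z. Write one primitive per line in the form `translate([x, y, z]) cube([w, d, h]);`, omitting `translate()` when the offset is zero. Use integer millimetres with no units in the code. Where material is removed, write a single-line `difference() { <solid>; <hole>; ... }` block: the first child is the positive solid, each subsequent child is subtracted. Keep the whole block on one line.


difference() { cube([4620, 134, 2350]); translate([2910, 0, 0]) cube([944, 134, 2044]); }
translate([0, 3046, 0]) cube([4620, 134, 2350]);
translate([0, 134, 0]) cube([134, 2912, 2350]);
translate([4486, 134, 0]) cube([134, 2912, 2350]);


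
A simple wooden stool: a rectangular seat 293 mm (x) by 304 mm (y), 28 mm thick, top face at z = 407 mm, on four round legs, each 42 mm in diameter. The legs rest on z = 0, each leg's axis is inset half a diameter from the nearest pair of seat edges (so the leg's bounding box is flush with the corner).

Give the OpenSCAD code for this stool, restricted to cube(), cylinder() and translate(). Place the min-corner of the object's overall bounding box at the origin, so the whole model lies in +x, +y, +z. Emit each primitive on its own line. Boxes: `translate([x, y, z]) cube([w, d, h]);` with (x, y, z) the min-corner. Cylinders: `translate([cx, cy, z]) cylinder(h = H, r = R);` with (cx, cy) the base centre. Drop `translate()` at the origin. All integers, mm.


translate([0, 0, 379]) cube([293, 304, 28]);
translate([21, 21, 0]) cylinder(h = 379, r = 21);
translate([272, 21, 0]) cylinder(h = 379, r = 21);
translate([21, 283, 0]) cylinder(h = 379, r = 21);
translate([272, 283, 0]) cylinder(h = 379, r = 21);


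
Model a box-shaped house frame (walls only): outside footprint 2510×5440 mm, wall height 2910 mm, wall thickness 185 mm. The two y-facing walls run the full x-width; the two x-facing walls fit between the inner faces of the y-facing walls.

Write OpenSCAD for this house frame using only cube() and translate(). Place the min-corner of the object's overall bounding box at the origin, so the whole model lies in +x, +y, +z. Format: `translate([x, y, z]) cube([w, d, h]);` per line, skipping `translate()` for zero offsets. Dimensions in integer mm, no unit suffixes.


cube([2510, 185, 2910]);
translate([0, 5255, 0]) cube([2510, 185, 2910]);
translate([0, 185, 0]) cube([185, 5070, 2910]);
translate([2325, 185, 0]) cube([185, 5070, 2910]);


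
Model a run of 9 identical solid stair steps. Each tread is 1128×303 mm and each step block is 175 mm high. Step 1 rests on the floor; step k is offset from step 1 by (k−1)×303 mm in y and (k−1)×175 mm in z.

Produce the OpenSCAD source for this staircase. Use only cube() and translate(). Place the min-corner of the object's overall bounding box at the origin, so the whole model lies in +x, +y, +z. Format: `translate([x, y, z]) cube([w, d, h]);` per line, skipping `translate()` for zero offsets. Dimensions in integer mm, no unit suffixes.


cube([1128, 303, 175]);
translate([0, 303, 175]) cube([1128, 303, 175]);
translate([0, 606, 350]) cube([1128, 303, 175]);
translate([0, 909, 525]) cube([1128, 303, 175]);
translate([0, 1212, 700]) cube([1128, 303, 175]);
translate([0, 1515, 875]) cube([1128, 303, 175]);
translate([0, 1818, 1050]) cube([1128, 303, 175]);
translate([0, 2121, 1225]) cube([1128, 303, 175]);
translate([0, 2424, 1400]) cube([1128, 303, 175]);


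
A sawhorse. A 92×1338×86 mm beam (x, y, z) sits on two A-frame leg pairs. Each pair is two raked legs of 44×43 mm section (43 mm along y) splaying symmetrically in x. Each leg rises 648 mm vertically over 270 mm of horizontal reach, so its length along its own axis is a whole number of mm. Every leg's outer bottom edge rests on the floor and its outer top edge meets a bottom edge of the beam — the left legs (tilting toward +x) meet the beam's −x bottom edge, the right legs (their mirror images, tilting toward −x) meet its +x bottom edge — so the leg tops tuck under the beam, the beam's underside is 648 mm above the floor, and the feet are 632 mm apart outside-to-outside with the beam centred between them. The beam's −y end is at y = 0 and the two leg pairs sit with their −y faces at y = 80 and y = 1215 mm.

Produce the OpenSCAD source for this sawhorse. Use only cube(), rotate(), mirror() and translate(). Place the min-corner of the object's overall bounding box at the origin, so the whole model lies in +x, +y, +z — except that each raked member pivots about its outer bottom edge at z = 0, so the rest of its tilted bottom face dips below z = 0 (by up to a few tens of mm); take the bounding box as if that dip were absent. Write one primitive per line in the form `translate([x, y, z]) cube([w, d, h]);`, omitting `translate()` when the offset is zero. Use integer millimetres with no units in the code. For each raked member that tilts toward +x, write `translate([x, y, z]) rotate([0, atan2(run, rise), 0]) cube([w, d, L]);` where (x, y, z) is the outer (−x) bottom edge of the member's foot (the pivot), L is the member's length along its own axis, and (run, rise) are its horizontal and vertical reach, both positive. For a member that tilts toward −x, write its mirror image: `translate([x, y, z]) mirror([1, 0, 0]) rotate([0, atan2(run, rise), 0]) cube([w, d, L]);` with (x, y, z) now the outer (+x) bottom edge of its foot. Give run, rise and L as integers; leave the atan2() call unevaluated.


translate([270, 0, 648]) cube([92, 1338, 86]);
translate([0, 80, 0]) rotate([0, atan2(270, 648), 0]) cube([44, 43, 702]);
translate([632, 80, 0]) mirror([1, 0, 0]) rotate([0, atan2(270, 648), 0]) cube([44, 43, 702]);
translate([0, 1215, 0]) rotate([0, atan2(270, 648), 0]) cube([44, 43, 702]);
translate([632, 1215, 0]) mirror([1, 0, 0]) rotate([0, atan2(270, 648), 0]) cube([44, 43, 702]);


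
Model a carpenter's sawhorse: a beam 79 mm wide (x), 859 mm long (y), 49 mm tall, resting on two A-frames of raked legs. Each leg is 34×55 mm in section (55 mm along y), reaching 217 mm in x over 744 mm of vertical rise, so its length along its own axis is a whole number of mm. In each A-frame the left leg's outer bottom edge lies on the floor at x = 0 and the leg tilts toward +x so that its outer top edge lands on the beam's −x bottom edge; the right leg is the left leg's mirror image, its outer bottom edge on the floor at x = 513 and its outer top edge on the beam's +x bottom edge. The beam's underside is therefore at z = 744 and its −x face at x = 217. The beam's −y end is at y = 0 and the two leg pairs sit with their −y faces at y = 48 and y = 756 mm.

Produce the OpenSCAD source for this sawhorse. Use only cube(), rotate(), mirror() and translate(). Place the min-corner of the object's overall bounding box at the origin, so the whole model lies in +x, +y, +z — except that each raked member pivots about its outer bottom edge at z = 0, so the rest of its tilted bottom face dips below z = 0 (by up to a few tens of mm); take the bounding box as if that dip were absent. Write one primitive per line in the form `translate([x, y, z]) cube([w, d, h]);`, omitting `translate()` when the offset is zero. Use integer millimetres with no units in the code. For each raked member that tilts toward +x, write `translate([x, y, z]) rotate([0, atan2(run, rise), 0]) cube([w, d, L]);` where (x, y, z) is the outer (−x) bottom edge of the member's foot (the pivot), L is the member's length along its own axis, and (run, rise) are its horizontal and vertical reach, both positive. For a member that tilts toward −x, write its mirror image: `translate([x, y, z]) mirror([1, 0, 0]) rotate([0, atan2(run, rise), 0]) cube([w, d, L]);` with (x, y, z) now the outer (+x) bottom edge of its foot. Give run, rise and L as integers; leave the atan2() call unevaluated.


translate([217, 0, 744]) cube([79, 859, 49]);
translate([0, 48, 0]) rotate([0, atan2(217, 744), 0]) cube([34, 55, 775]);
translate([513, 48, 0]) mirror([1, 0, 0]) rotate([0, atan2(217, 744), 0]) cube([34, 55, 775]);
translate([0, 756, 0]) rotate([0, atan2(217, 744), 0]) cube([34, 55, 775]);
translate([513, 756, 0]) mirror([1, 0, 0]) rotate([0, atan2(217, 744), 0]) cube([34, 55, 775]);
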